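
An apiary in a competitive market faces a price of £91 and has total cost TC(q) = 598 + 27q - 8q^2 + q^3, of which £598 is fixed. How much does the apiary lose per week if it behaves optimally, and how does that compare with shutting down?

Profit = -£86 at q = 8

AVC = 27 - 8q + q^2 has its minimum £11 at q = 4; price £91 clears that bar, so the firm operates.
MC = 27 - 16q + 3q^2. Setting P = MC and taking the root on the rising branch gives q* = 8.
TR = 91·8 = 728. TC = 598 + 216 = 814. Profit = 728 − 814 = -£86.
That loss of £86 beats the £598 the firm would lose by shutting down; producing recovers £512 of fixed cost.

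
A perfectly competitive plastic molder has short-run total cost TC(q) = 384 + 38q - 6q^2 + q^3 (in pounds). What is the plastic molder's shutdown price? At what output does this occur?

Short-run supply begins at min AVC. From VC = 38q - 6q^2 + q^3, AVC = 38 - 6q + q^2.
At the minimum of AVC, MC = AVC. MC = 38 - 12q + 3q^2; setting MC = AVC gives 2q^2 - 6q = 0, so q = 3. min AVC = 29.
For P < £29 the firm produces nothing.

£29 per unit, at q = 3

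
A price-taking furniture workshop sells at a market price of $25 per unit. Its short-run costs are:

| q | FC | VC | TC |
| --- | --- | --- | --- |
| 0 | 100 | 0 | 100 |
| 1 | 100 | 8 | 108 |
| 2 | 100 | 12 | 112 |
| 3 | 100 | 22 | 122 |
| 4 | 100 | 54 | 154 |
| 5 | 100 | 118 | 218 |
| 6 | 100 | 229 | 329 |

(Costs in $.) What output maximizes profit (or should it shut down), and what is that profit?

Compute π = P·q − TC at each output: q=0: -100; q=1: -83; q=2: -62; q=3: -47; q=4: -54; q=5: -93; q=6: -179.
Profit is maximized at q = 3. AVC there is 22/3 = $7.33 ≤ P, so producing beats shutting down (which would give -$100).

q = 3; profit = -$47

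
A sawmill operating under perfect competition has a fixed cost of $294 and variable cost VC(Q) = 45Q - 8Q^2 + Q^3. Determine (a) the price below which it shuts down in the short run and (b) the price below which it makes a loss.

Shutdown price = $29; break-even price = $80

AVC = 45 - 8Q + Q^2; minimized at Q = 4, giving min AVC = $29. That is the shutdown price.
ATC = 294/Q + 45 - 8Q + Q^2. Setting dATC/dQ = −294/Q^2 − 8 + 2Q = 0 gives Q = 7 (since 2·7^3 − 8·7^2 = 294).
min ATC = 294/7 + 45 − 8·7 + 7^2 = $80. That is the break-even price.
Between these two prices the firm operates at a loss; above $80 it earns a profit.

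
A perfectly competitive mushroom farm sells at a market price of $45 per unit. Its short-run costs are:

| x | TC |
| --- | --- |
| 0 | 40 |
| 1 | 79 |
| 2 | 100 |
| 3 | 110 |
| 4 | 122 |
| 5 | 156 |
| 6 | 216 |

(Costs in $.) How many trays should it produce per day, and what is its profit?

x = 5; profit = $69

Compute π = P·x − TC at each output: x=0: -40; x=1: -34; x=2: -10; x=3: 25; x=4: 58; x=5: 69; x=6: 54.
Profit is maximized at x = 5. AVC there is 116/5 = $23.20 ≤ P, so producing beats shutting down (which would give -$40).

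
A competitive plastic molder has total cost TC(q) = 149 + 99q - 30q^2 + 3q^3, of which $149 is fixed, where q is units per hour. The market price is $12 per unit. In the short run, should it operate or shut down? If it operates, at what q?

Shut down

Strip out fixed cost: VC = 99q - 30q^2 + 3q^3. Then AVC = 99 - 30q + 3q^2 and MC = 99 - 60q + 9q^2.
AVC hits its minimum where MC = AVC, at q = 5, giving min AVC = 99 - 30·5 + 3·5^2 = $24.
With P < min AVC ($12 < $24), every unit sold adds to the loss.
Best response: produce nothing and absorb the $149 fixed cost.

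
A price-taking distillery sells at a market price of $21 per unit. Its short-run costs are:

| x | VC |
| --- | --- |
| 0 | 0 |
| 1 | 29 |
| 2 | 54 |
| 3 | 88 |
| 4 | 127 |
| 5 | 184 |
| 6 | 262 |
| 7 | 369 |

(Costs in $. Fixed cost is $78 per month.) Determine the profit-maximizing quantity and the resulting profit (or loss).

x = 0 (shut down); profit = -$78

Tabulate TR − TC: x=0: -78; x=1: -86; x=2: -90; x=3: -103; x=4: -121; x=5: -157; x=6: -214; x=7: -300.
Profit is highest at x = 0. Equivalently, the lowest AVC in the table is 54/2 ≈ $27 at x = 2, and P = $21 falls below it — price never covers variable cost, so the firm shuts down and loses only its fixed cost.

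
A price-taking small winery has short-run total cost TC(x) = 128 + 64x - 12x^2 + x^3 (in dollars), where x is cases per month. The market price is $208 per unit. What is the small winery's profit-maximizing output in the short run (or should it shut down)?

Produce at x = 12

Strip out fixed cost: VC = 64x - 12x^2 + x^3. Then AVC = 64 - 12x + x^2 and MC = 64 - 24x + 3x^2.
The AVC parabola has its vertex at x = 12/2 = 6, where AVC = 64 - 12·6 + 6^2 = $28.
Since P = $208 ≥ min AVC = $28, price covers variable cost and the firm should produce.
Solving P = MC: -144 - 24x + 3x^2 = 0 ⇒ x = -4 or 12. On the upward-sloping branch, x* = 12.
Check: AVC at x = 12 is $64 ≤ P, so revenue covers variable cost.
Profit = P·x − TC = 208·12 − 896 = $1600.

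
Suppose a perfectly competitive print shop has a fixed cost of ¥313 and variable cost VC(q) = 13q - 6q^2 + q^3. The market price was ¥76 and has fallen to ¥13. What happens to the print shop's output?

Output falls from 7 to 4

AVC = 13 - 6q + q^2, minimized at q = 3 where min AVC = ¥4. MC = 13 - 12q + 3q^2.
At P = ¥76 ≥ min AVC, set P = MC on the rising branch: q = 7.
At P = ¥13 ≥ min AVC, set P = MC: q = 4. The firm stays open but cuts output.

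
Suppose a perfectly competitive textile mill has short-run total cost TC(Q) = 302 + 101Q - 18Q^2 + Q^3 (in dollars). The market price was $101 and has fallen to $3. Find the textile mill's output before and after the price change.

MC = 101 - 36Q + 3Q^2; the shutdown threshold is min AVC = $20 (at Q = 9).
With P = $101 above the shutdown price, P = MC gives Q = 12.
At P = $3 < min AVC = $20, price no longer covers variable cost at any output, so the firm shuts down: Q = 0.

Output falls from 12 to 0 (the firm shuts down)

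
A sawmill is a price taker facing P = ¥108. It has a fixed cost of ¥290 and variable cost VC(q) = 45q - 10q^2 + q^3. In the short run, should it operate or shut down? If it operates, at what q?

Variable cost is VC = 45q - 10q^2 + q^3, so AVC = VC/q = 45 - 10q + q^2 and MC = dTC/dq = 45 - 20q + 3q^2.
AVC hits its minimum where MC = AVC, at q = 5, giving min AVC = 45 - 10·5 + 5^2 = ¥20.
Because ¥108 ≥ ¥20, revenue can cover variable cost; the firm operates.
Solving P = MC: -63 - 20q + 3q^2 = 0 ⇒ q = -7/3 or 9. On the upward-sloping branch, q* = 9.
Check: AVC at q = 9 is ¥36 ≤ P, so revenue covers variable cost.
Profit = P·q − TC = 108·9 − 614 = ¥358.

Produce at q = 9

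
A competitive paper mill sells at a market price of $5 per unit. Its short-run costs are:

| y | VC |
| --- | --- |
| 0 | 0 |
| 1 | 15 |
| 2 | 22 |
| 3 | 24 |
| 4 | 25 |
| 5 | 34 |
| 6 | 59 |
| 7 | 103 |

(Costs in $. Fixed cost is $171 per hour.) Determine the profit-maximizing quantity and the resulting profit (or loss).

y = 0 (shut down); profit = -$171

Compute π = P·y − TC at each output: y=0: -171; y=1: -181; y=2: -183; y=3: -180; y=4: -176; y=5: -180; y=6: -200; y=7: -239.
Profit is highest at y = 0. Equivalently, the lowest AVC in the table is 25/4 ≈ $6.25 at y = 4, and P = $5 falls below it — price never covers variable cost, so the firm shuts down and loses only its fixed cost.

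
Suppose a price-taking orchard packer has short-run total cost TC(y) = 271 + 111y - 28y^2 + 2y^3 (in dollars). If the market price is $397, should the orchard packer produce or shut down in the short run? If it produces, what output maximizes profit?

From TC, MC = TC'(y) = 111 - 56y + 6y^2 and AVC = VC/y = 111 - 28y + 2y^2.
The AVC parabola has its vertex at y = 28/4 = 7, where AVC = 111 - 28·7 + 2·7^2 = $13.
P = $397 exceeds min AVC = $13, so the firm stays open.
Set P = MC: 397 = 111 - 56y + 6y^2 → -286 - 56y + 6y^2 = 0. The roots are y = -11/3 and y = 13; the profit-maximizing output is on the rising part of MC, so y* = 13.
Check: AVC at y = 13 is $85 ≤ P, so revenue covers variable cost.
Profit = P·y − TC = 397·13 − 1376 = $3785.

Produce at y = 13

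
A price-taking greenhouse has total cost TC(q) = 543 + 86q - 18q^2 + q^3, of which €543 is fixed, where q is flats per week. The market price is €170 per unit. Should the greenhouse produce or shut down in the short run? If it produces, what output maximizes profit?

From TC, MC = TC'(q) = 86 - 36q + 3q^2 and AVC = VC/q = 86 - 18q + q^2.
AVC hits its minimum where MC = AVC, at q = 9, giving min AVC = 86 - 18·9 + 9^2 = €5.
P = €170 exceeds min AVC = €5, so the firm stays open.
P = MC gives -84 - 36q + 3q^2 = 0, with roots -2 and 14. Take the larger (rising MC): q* = 14.
Check: AVC at q = 14 is €30 ≤ P, so revenue covers variable cost.
Profit = P·q − TC = 170·14 − 963 = €1417.

Produce at q = 14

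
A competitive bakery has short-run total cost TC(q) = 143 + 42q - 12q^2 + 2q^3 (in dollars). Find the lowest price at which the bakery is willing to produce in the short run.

The shutdown price is the minimum of AVC. VC = 42q - 12q^2 + 2q^3, so AVC = 42 - 12q + 2q^2.
At the minimum of AVC, MC = AVC. MC = 42 - 24q + 6q^2; setting MC = AVC gives 4q^2 - 12q = 0, so q = 3. min AVC = 24.
So the shutdown price is $24.

$24 per unit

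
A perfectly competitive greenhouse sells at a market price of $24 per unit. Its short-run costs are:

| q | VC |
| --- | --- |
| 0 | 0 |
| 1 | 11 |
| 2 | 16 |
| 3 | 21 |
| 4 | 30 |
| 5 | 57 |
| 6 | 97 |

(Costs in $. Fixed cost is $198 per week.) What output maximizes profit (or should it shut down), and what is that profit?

q = 4; profit = -$132

Profit at each row (π = 24q − TC): q=0: -198; q=1: -185; q=2: -166; q=3: -147; q=4: -132; q=5: -135; q=6: -151.
Profit is maximized at q = 4. AVC there is 30/4 = $7.50 ≤ P, so producing beats shutting down (which would give -$198).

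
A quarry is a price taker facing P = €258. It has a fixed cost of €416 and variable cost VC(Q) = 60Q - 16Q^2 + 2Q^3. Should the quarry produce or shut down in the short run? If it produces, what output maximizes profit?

Produce at Q = 9

Strip out fixed cost: VC = 60Q - 16Q^2 + 2Q^3. Then AVC = 60 - 16Q + 2Q^2 and MC = 60 - 32Q + 6Q^2.
The AVC parabola has its vertex at Q = 16/4 = 4, where AVC = 60 - 16·4 + 2·4^2 = €28.
P = €258 exceeds min AVC = €28, so the firm stays open.
Solving P = MC: -198 - 32Q + 6Q^2 = 0 ⇒ Q = -11/3 or 9. On the upward-sloping branch, Q* = 9.
Check: AVC at Q = 9 is €78 ≤ P, so revenue covers variable cost.
Profit = P·Q − TC = 258·9 − 1118 = €1204.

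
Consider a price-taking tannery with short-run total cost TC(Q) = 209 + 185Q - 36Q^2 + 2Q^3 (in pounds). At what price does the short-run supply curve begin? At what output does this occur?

£23 per unit, at Q = 9

Short-run supply begins at min AVC. From VC = 185Q - 36Q^2 + 2Q^3, AVC = 185 - 36Q + 2Q^2.
At the minimum of AVC, MC = AVC. MC = 185 - 72Q + 6Q^2; setting MC = AVC gives 4Q^2 - 36Q = 0, so Q = 9. min AVC = 23.
The firm shuts down for any P below £23.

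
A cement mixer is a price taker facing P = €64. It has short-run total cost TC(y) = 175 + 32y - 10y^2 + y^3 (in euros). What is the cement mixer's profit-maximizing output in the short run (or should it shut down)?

Strip out fixed cost: VC = 32y - 10y^2 + y^3. Then AVC = 32 - 10y + y^2 and MC = 32 - 20y + 3y^2.
AVC hits its minimum where MC = AVC, at y = 5, giving min AVC = 32 - 10·5 + 5^2 = €7.
Because €64 ≥ €7, revenue can cover variable cost; the firm operates.
Solving P = MC: -32 - 20y + 3y^2 = 0 ⇒ y = -4/3 or 8. On the upward-sloping branch, y* = 8.
Check: AVC at y = 8 is €16 ≤ P, so revenue covers variable cost.
Profit = P·y − TC = 64·8 − 303 = €209.

Produce at y = 8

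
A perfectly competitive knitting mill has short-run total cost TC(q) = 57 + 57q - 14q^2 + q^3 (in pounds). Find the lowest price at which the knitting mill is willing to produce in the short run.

£8 per unit

Short-run supply begins at min AVC. From VC = 57q - 14q^2 + q^3, AVC = 57 - 14q + q^2.
dAVC/dq = -14 + 2q = 0 gives q = 7. min AVC = 57 - 14·7 + 7^2 = 8.
For P < £8 the firm produces nothing.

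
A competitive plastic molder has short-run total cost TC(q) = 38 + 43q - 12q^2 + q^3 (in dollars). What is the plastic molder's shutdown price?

The shutdown price is the minimum of AVC. VC = 43q - 12q^2 + q^3, so AVC = 43 - 12q + q^2.
At the minimum of AVC, MC = AVC. MC = 43 - 24q + 3q^2; setting MC = AVC gives 2q^2 - 12q = 0, so q = 6. min AVC = 7.
For P < $7 the firm produces nothing.

$7 per unit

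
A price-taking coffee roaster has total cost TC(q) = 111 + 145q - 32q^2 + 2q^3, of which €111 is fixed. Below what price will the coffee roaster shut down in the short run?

Short-run supply begins at min AVC. From VC = 145q - 32q^2 + 2q^3, AVC = 145 - 32q + 2q^2.
dAVC/dq = -32 + 4q = 0 gives q = 8. min AVC = 145 - 32·8 + 2·8^2 = 17.
The firm shuts down for any P below €17.

€17 per unit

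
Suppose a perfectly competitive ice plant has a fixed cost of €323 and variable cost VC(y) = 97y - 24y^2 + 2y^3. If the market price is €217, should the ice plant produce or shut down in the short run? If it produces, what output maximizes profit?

Variable cost is VC = 97y - 24y^2 + 2y^3, so AVC = VC/y = 97 - 24y + 2y^2 and MC = dTC/dy = 97 - 48y + 6y^2.
The AVC parabola has its vertex at y = 24/4 = 6, where AVC = 97 - 24·6 + 2·6^2 = €25.
Since P = €217 ≥ min AVC = €25, price covers variable cost and the firm should produce.
Set P = MC: 217 = 97 - 48y + 6y^2 → -120 - 48y + 6y^2 = 0. The roots are y = -2 and y = 10; the profit-maximizing output is on the rising part of MC, so y* = 10.
Check: AVC at y = 10 is €57 ≤ P, so revenue covers variable cost.
Profit = P·y − TC = 217·10 − 893 = €1277.

Produce at y = 10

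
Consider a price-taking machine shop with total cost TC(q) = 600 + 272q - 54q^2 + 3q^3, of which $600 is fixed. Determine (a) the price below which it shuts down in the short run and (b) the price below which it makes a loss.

AVC = 272 - 54q + 3q^2; minimized at q = 9, giving min AVC = $29. That is the shutdown price.
ATC = 600/q + 272 - 54q + 3q^2. Setting dATC/dq = −600/q^2 − 54 + 6q = 0 gives q = 10 (since 6·10^3 − 54·10^2 = 600).
min ATC = 600/10 + 272 − 54·10 + 3·10^2 = $92. That is the break-even price.
Between these two prices the firm operates at a loss; above $92 it earns a profit.

Shutdown price = $29; break-even price = $92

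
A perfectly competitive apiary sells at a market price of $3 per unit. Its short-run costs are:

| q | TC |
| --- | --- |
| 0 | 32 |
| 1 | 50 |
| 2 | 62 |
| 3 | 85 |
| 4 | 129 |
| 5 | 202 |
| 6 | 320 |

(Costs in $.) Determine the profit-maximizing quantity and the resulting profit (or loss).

q = 0 (shut down); profit = -$32

Profit at each row (π = 3q − TC): q=0: -32; q=1: -47; q=2: -56; q=3: -76; q=4: -117; q=5: -187; q=6: -302.
Profit is highest at q = 0. Equivalently, the lowest AVC in the table is 30/2 ≈ $15 at q = 2, and P = $3 falls below it — price never covers variable cost, so the firm shuts down and loses only its fixed cost.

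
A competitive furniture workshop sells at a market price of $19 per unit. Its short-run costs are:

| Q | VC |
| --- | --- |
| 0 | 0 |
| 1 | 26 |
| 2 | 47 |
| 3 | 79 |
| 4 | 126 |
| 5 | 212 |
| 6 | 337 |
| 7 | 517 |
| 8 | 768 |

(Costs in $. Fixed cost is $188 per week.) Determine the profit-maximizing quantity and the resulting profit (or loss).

Profit at each row (π = 19Q − TC): Q=0: -188; Q=1: -195; Q=2: -197; Q=3: -210; Q=4: -238; Q=5: -305; Q=6: -411; Q=7: -572; Q=8: -804.
Profit is highest at Q = 0. Equivalently, the lowest AVC in the table is 47/2 ≈ $23.50 at Q = 2, and P = $19 falls below it — price never covers variable cost, so the firm shuts down and loses only its fixed cost.

Q = 0 (shut down); profit = -$188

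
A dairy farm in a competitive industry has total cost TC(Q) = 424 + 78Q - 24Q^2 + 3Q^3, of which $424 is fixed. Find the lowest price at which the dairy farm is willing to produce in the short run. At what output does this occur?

$30 per unit, at Q = 4

The firm shuts down when price falls below the minimum of average variable cost. AVC = VC/Q = 78 - 24Q + 3Q^2.
At the minimum of AVC, MC = AVC. MC = 78 - 48Q + 9Q^2; setting MC = AVC gives 6Q^2 - 24Q = 0, so Q = 4. min AVC = 30.
For P < $30 the firm produces nothing.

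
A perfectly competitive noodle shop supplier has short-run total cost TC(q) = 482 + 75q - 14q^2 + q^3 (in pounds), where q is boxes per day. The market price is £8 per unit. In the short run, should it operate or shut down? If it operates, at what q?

Strip out fixed cost: VC = 75q - 14q^2 + q^3. Then AVC = 75 - 14q + q^2 and MC = 75 - 28q + 3q^2.
AVC is minimized where dAVC/dq = -14 + 2q = 0, at q = 7; min AVC = 75 - 14·7 + 7^2 = £26.
P = £8 lies below min AVC = £26; no output level covers variable cost.
Best response: produce nothing and absorb the £482 fixed cost.

Shut down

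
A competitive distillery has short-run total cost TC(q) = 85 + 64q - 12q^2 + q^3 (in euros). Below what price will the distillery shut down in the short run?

€28 per unit

The firm shuts down when price falls below the minimum of average variable cost. AVC = VC/q = 64 - 12q + q^2.
At the minimum of AVC, MC = AVC. MC = 64 - 24q + 3q^2; setting MC = AVC gives 2q^2 - 12q = 0, so q = 6. min AVC = 28.
So the shutdown price is €28.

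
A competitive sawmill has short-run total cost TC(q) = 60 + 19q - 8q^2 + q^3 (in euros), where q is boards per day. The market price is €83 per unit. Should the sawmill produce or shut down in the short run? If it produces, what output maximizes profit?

Produce at q = 8

From TC, MC = TC'(q) = 19 - 16q + 3q^2 and AVC = VC/q = 19 - 8q + q^2.
AVC hits its minimum where MC = AVC, at q = 4, giving min AVC = 19 - 8·4 + 4^2 = €3.
Since P = €83 ≥ min AVC = €3, price covers variable cost and the firm should produce.
P = MC gives -64 - 16q + 3q^2 = 0, with roots -8/3 and 8. Take the larger (rising MC): q* = 8.
Check: AVC at q = 8 is €19 ≤ P, so revenue covers variable cost.
Profit = P·q − TC = 83·8 − 212 = €452.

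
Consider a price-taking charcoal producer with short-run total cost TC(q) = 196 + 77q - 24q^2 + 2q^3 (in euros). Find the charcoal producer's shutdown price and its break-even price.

Shutdown price = €5; break-even price = €35

Shutdown price = min AVC. AVC = 77 - 24q + 2q^2, with vertex at q = 6 and minimum €5.
ATC = 196/q + 77 - 24q + 2q^2. Setting dATC/dq = −196/q^2 − 24 + 4q = 0 gives q = 7 (since 4·7^3 − 24·7^2 = 196).
min ATC = 196/7 + 77 − 24·7 + 2·7^2 = €35. That is the break-even price.
For €5 ≤ P < €35 the firm produces at a loss; below €5 it shuts down.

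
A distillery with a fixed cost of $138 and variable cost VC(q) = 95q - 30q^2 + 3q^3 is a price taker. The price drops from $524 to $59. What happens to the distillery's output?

Output falls from 11 to 6

MC = 95 - 60q + 9q^2; the shutdown threshold is min AVC = $20 (at q = 5).
At P = $524 ≥ min AVC, set P = MC on the rising branch: q = 11.
At P = $59 ≥ min AVC, set P = MC: q = 6. The firm stays open but cuts output.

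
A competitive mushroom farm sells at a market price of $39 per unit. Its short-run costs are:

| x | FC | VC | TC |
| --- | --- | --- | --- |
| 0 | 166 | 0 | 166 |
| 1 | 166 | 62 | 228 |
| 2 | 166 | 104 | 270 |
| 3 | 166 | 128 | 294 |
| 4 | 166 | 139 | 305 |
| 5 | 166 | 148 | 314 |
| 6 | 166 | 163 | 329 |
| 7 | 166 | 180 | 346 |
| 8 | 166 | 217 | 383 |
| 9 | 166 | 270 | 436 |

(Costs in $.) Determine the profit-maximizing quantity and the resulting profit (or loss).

x = 8; profit = -$71

Compute π = P·x − TC at each output: x=0: -166; x=1: -189; x=2: -192; x=3: -177; x=4: -149; x=5: -119; x=6: -95; x=7: -73; x=8: -71; x=9: -85.
Profit is maximized at x = 8. AVC there is 217/8 = $27.12 ≤ P, so producing beats shutting down (which would give -$166).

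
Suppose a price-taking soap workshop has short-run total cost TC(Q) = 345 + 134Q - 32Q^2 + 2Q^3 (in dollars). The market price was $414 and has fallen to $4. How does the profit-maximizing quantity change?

AVC = 134 - 32Q + 2Q^2, minimized at Q = 8 where min AVC = $6. MC = 134 - 64Q + 6Q^2.
With P = $414 above the shutdown price, P = MC gives Q = 14.
At P = $4 < min AVC = $6, price no longer covers variable cost at any output, so the firm shuts down: Q = 0.

Output falls from 14 to 0 (the firm shuts down)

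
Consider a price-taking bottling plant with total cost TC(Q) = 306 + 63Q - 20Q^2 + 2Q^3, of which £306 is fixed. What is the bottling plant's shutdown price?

£13 per unit

Short-run supply begins at min AVC. From VC = 63Q - 20Q^2 + 2Q^3, AVC = 63 - 20Q + 2Q^2.
At the minimum of AVC, MC = AVC. MC = 63 - 40Q + 6Q^2; setting MC = AVC gives 4Q^2 - 20Q = 0, so Q = 5. min AVC = 13.
So the shutdown price is £13.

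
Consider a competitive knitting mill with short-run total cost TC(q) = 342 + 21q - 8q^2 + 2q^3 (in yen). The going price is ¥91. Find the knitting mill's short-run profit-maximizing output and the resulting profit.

Profit = -¥42 at q = 5

AVC = 21 - 8q + 2q^2 has its minimum ¥13 at q = 2; price ¥91 clears that bar, so the firm operates.
MC = 21 - 16q + 6q^2. Setting P = MC and taking the root on the rising branch gives q* = 5.
TR = 91·5 = 455. TC = 342 + 155 = 497. Profit = 455 − 497 = -¥42.
By producing, the firm covers all variable cost plus ¥300 of fixed cost; shutting down would lose the full ¥342.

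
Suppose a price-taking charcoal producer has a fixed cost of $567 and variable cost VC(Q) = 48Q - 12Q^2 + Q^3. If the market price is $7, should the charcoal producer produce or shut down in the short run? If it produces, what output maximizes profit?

Shut down

Variable cost is VC = 48Q - 12Q^2 + Q^3, so AVC = VC/Q = 48 - 12Q + Q^2 and MC = dTC/dQ = 48 - 24Q + 3Q^2.
AVC hits its minimum where MC = AVC, at Q = 6, giving min AVC = 48 - 12·6 + 6^2 = $12.
P = $7 lies below min AVC = $12; no output level covers variable cost.
Shutting down limits the loss to fixed cost, $567.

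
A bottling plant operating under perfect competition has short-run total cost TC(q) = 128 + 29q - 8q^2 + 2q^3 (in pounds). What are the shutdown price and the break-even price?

Shutdown price = £21; break-even price = £61

AVC = 29 - 8q + 2q^2; minimized at q = 2, giving min AVC = £21. That is the shutdown price.
ATC = 128/q + 29 - 8q + 2q^2. Setting dATC/dq = −128/q^2 − 8 + 4q = 0 gives q = 4 (since 4·4^3 − 8·4^2 = 128).
min ATC = 128/4 + 29 − 8·4 + 2·4^2 = £61. That is the break-even price.
Between these two prices the firm operates at a loss; above £61 it earns a profit.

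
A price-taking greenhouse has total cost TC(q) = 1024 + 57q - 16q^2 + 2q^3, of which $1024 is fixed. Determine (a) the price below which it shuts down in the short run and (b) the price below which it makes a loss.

AVC = 57 - 16q + 2q^2; minimized at q = 4, giving min AVC = $25. That is the shutdown price.
ATC = 1024/q + 57 - 16q + 2q^2. Setting dATC/dq = −1024/q^2 − 16 + 4q = 0 gives q = 8 (since 4·8^3 − 16·8^2 = 1024).
min ATC = 1024/8 + 57 − 16·8 + 2·8^2 = $185. That is the break-even price.
For $25 ≤ P < $185 the firm produces at a loss; below $25 it shuts down.

Shutdown price = $25; break-even price = $185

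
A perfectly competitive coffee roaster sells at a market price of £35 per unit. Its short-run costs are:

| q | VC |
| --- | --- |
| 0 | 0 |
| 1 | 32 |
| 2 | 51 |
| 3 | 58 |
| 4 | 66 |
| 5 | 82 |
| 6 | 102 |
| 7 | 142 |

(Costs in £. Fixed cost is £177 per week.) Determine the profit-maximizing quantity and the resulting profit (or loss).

q = 6; profit = -£69

Tabulate TR − TC: q=0: -177; q=1: -174; q=2: -158; q=3: -130; q=4: -103; q=5: -84; q=6: -69; q=7: -74.
Profit is maximized at q = 6. AVC there is 102/6 = £17 ≤ P, so producing beats shutting down (which would give -£177).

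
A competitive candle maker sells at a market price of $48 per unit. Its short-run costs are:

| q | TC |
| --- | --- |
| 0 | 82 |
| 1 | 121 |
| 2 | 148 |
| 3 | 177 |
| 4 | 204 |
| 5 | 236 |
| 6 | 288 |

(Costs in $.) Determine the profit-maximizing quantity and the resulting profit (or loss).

q = 5; profit = $4

Compute π = P·q − TC at each output: q=0: -82; q=1: -73; q=2: -52; q=3: -33; q=4: -12; q=5: 4; q=6: 0.
Profit is maximized at q = 5. AVC there is 154/5 = $30.80 ≤ P, so producing beats shutting down (which would give -$82).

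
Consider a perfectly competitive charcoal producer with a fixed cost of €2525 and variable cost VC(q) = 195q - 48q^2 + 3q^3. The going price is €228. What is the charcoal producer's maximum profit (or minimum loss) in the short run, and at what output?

AVC = 195 - 48q + 3q^2; min AVC = €3 at q = 8. Since P = €228 ≥ min AVC, the firm produces.
With MC = 195 - 96q + 9q^2, P = MC on the upward-sloping part at q* = 11.
TR = 228·11 = 2508. TC = 2525 + 330 = 2855. Profit = 2508 − 2855 = -€347.
That loss of €347 beats the €2525 the firm would lose by shutting down; producing recovers €2178 of fixed cost.

Profit = -€347 at q = 11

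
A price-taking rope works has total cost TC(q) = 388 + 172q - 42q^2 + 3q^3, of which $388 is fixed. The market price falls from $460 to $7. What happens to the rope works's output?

MC = 172 - 84q + 9q^2; the shutdown threshold is min AVC = $25 (at q = 7).
With P = $460 above the shutdown price, P = MC gives q = 12.
At P = $7 < min AVC = $25, price no longer covers variable cost at any output, so the firm shuts down: q = 0.

Output falls from 12 to 0 (the firm shuts down)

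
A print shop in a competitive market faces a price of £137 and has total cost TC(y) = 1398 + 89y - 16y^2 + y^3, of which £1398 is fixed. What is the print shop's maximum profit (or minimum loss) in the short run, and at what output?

AVC = 89 - 16y + y^2; min AVC = £25 at y = 8. Since P = £137 ≥ min AVC, the firm produces.
With MC = 89 - 32y + 3y^2, P = MC on the upward-sloping part at y* = 12.
TR = 137·12 = 1644. TC = 1398 + 492 = 1890. Profit = 1644 − 1890 = -£246.
That loss of £246 beats the £1398 the firm would lose by shutting down; producing recovers £1152 of fixed cost.

Profit = -£246 at y = 12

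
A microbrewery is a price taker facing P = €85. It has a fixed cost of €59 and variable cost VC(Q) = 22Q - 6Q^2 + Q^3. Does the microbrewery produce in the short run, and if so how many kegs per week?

Produce at Q = 7

From TC, MC = TC'(Q) = 22 - 12Q + 3Q^2 and AVC = VC/Q = 22 - 6Q + Q^2.
AVC hits its minimum where MC = AVC, at Q = 3, giving min AVC = 22 - 6·3 + 3^2 = €13.
Because €85 ≥ €13, revenue can cover variable cost; the firm operates.
Set P = MC: 85 = 22 - 12Q + 3Q^2 → -63 - 12Q + 3Q^2 = 0. The roots are Q = -3 and Q = 7; the profit-maximizing output is on the rising part of MC, so Q* = 7.
Check: AVC at Q = 7 is €29 ≤ P, so revenue covers variable cost.
Profit = P·Q − TC = 85·7 − 262 = €333.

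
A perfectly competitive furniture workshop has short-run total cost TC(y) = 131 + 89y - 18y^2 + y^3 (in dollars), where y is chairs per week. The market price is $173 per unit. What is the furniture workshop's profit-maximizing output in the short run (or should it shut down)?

Produce at y = 14

Variable cost is VC = 89y - 18y^2 + y^3, so AVC = VC/y = 89 - 18y + y^2 and MC = dTC/dy = 89 - 36y + 3y^2.
AVC hits its minimum where MC = AVC, at y = 9, giving min AVC = 89 - 18·9 + 9^2 = $8.
Because $173 ≥ $8, revenue can cover variable cost; the firm operates.
P = MC gives -84 - 36y + 3y^2 = 0, with roots -2 and 14. Take the larger (rising MC): y* = 14.
Check: AVC at y = 14 is $33 ≤ P, so revenue covers variable cost.
Profit = P·y − TC = 173·14 − 593 = $1829.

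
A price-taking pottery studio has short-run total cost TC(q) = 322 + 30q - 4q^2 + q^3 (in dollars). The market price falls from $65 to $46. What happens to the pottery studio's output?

MC = 30 - 8q + 3q^2; the shutdown threshold is min AVC = $26 (at q = 2).
With P = $65 above the shutdown price, P = MC gives q = 5.
At P = $46 ≥ min AVC, set P = MC: q = 4. The firm stays open but cuts output.

Output falls from 5 to 4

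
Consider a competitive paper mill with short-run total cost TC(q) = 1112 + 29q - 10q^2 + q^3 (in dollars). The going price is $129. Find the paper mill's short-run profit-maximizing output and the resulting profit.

AVC = 29 - 10q + q^2; min AVC = $4 at q = 5. Since P = $129 ≥ min AVC, the firm produces.
With MC = 29 - 20q + 3q^2, P = MC on the upward-sloping part at q* = 10.
TR = 129·10 = 1290. TC = 1112 + 290 = 1402. Profit = 1290 − 1402 = -$112.
Shutting down would mean losing the fixed cost of $1112, so operating at a loss of $112 is better by $1000.

Profit = -$112 at q = 10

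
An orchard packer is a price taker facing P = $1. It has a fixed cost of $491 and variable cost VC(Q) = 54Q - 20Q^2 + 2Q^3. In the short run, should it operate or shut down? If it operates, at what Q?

From TC, MC = TC'(Q) = 54 - 40Q + 6Q^2 and AVC = VC/Q = 54 - 20Q + 2Q^2.
AVC hits its minimum where MC = AVC, at Q = 5, giving min AVC = 54 - 20·5 + 2·5^2 = $4.
Since P = $1 < min AVC = $4, price fails to cover variable cost at any output.
Shutting down limits the loss to fixed cost, $491.

Shut down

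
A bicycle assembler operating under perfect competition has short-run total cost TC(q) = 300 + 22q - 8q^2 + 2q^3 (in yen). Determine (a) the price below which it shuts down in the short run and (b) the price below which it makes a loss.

Shutdown price = ¥14; break-even price = ¥92

AVC = 22 - 8q + 2q^2; minimized at q = 2, giving min AVC = ¥14. That is the shutdown price.
ATC = 300/q + 22 - 8q + 2q^2. Setting dATC/dq = −300/q^2 − 8 + 4q = 0 gives q = 5 (since 4·5^3 − 8·5^2 = 300).
min ATC = 300/5 + 22 − 8·5 + 2·5^2 = ¥92. That is the break-even price.
Between these two prices the firm operates at a loss; above ¥92 it earns a profit.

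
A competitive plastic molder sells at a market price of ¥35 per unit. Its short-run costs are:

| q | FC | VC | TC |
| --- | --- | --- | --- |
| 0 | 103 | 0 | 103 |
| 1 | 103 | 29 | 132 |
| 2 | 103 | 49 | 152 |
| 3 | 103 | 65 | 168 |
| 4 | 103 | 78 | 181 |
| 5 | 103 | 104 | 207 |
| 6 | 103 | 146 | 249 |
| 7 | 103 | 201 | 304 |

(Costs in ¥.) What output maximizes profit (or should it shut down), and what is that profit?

q = 5; profit = -¥32

Tabulate TR − TC: q=0: -103; q=1: -97; q=2: -82; q=3: -63; q=4: -41; q=5: -32; q=6: -39; q=7: -59.
Profit is maximized at q = 5. AVC there is 104/5 = ¥20.80 ≤ P, so producing beats shutting down (which would give -¥103).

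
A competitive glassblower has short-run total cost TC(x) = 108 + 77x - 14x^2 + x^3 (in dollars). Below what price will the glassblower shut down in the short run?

$28 per unit

The shutdown price is the minimum of AVC. VC = 77x - 14x^2 + x^3, so AVC = 77 - 14x + x^2.
At the minimum of AVC, MC = AVC. MC = 77 - 28x + 3x^2; setting MC = AVC gives 2x^2 - 14x = 0, so x = 7. min AVC = 28.
The firm shuts down for any P below $28.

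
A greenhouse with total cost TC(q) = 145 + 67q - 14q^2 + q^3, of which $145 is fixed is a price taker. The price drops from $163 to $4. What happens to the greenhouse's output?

AVC = 67 - 14q + q^2, minimized at q = 7 where min AVC = $18. MC = 67 - 28q + 3q^2.
With P = $163 above the shutdown price, P = MC gives q = 12.
At P = $4 < min AVC = $18, price no longer covers variable cost at any output, so the firm shuts down: q = 0.

Output falls from 12 to 0 (the firm shuts down)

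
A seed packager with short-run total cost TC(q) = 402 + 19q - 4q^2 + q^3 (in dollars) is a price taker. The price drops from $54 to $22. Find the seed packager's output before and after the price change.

Output falls from 5 to 3

AVC = 19 - 4q + q^2, minimized at q = 2 where min AVC = $15. MC = 19 - 8q + 3q^2.
At P = $54 ≥ min AVC, set P = MC on the rising branch: q = 5.
At P = $22 ≥ min AVC, set P = MC: q = 3. The firm stays open but cuts output.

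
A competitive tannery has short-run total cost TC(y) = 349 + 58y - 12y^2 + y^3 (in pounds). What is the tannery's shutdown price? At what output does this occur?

£22 per unit, at y = 6

The shutdown price is the minimum of AVC. VC = 58y - 12y^2 + y^3, so AVC = 58 - 12y + y^2.
dAVC/dy = -12 + 2y = 0 gives y = 6. min AVC = 58 - 12·6 + 6^2 = 22.
For P < £22 the firm produces nothing.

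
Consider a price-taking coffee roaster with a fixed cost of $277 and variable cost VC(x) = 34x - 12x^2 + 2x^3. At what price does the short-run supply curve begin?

The shutdown price is the minimum of AVC. VC = 34x - 12x^2 + 2x^3, so AVC = 34 - 12x + 2x^2.
At the minimum of AVC, MC = AVC. MC = 34 - 24x + 6x^2; setting MC = AVC gives 4x^2 - 12x = 0, so x = 3. min AVC = 16.
So the shutdown price is $16.

$16 per unit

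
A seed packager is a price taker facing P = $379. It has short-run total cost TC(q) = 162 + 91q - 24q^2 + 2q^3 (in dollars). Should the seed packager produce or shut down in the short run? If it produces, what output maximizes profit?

Strip out fixed cost: VC = 91q - 24q^2 + 2q^3. Then AVC = 91 - 24q + 2q^2 and MC = 91 - 48q + 6q^2.
AVC is minimized where dAVC/dq = -24 + 4q = 0, at q = 6; min AVC = 91 - 24·6 + 2·6^2 = $19.
P = $379 exceeds min AVC = $19, so the firm stays open.
Solving P = MC: -288 - 48q + 6q^2 = 0 ⇒ q = -4 or 12. On the upward-sloping branch, q* = 12.
Check: AVC at q = 12 is $91 ≤ P, so revenue covers variable cost.
Profit = P·q − TC = 379·12 − 1254 = $3294.

Produce at q = 12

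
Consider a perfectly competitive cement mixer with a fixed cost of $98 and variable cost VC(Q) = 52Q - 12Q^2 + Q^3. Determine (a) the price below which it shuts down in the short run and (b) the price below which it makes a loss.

AVC = 52 - 12Q + Q^2; minimized at Q = 6, giving min AVC = $16. That is the shutdown price.
ATC = 98/Q + 52 - 12Q + Q^2. Setting dATC/dQ = −98/Q^2 − 12 + 2Q = 0 gives Q = 7 (since 2·7^3 − 12·7^2 = 98).
min ATC = 98/7 + 52 − 12·7 + 7^2 = $31. That is the break-even price.
Between these two prices the firm operates at a loss; above $31 it earns a profit.

Shutdown price = $16; break-even price = $31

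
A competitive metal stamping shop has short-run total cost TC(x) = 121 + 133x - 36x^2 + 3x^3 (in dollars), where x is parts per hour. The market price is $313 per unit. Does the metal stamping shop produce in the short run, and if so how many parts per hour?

Strip out fixed cost: VC = 133x - 36x^2 + 3x^3. Then AVC = 133 - 36x + 3x^2 and MC = 133 - 72x + 9x^2.
AVC hits its minimum where MC = AVC, at x = 6, giving min AVC = 133 - 36·6 + 3·6^2 = $25.
Because $313 ≥ $25, revenue can cover variable cost; the firm operates.
P = MC gives -180 - 72x + 9x^2 = 0, with roots -2 and 10. Take the larger (rising MC): x* = 10.
Check: AVC at x = 10 is $73 ≤ P, so revenue covers variable cost.
Profit = P·x − TC = 313·10 − 851 = $2279.

Produce at x = 10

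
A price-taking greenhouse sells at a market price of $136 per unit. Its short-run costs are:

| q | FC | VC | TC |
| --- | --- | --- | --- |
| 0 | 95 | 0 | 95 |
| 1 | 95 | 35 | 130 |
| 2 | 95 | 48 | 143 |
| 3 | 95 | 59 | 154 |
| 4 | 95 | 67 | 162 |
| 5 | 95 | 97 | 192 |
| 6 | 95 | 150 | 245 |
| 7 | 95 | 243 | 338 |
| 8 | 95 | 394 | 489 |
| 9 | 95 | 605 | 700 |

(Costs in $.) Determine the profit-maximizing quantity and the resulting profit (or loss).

q = 7; profit = $614

Compute π = P·q − TC at each output: q=0: -95; q=1: 6; q=2: 129; q=3: 254; q=4: 382; q=5: 488; q=6: 571; q=7: 614; q=8: 599; q=9: 524.
Profit is maximized at q = 7. AVC there is 243/7 = $34.71 ≤ P, so producing beats shutting down (which would give -$95).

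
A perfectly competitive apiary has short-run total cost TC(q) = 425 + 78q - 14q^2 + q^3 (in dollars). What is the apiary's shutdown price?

Short-run supply begins at min AVC. From VC = 78q - 14q^2 + q^3, AVC = 78 - 14q + q^2.
dAVC/dq = -14 + 2q = 0 gives q = 7. min AVC = 78 - 14·7 + 7^2 = 29.
For P < $29 the firm produces nothing.

$29 per unit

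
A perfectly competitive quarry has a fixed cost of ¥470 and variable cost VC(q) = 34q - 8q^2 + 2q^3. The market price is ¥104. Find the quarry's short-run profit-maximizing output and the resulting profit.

Profit = -¥170 at q = 5

AVC = 34 - 8q + 2q^2; min AVC = ¥26 at q = 2. Since P = ¥104 ≥ min AVC, the firm produces.
MC = 34 - 16q + 6q^2. Setting P = MC and taking the root on the rising branch gives q* = 5.
TR = 104·5 = 520. TC = 470 + 220 = 690. Profit = 520 − 690 = -¥170.
That loss of ¥170 beats the ¥470 the firm would lose by shutting down; producing recovers ¥300 of fixed cost.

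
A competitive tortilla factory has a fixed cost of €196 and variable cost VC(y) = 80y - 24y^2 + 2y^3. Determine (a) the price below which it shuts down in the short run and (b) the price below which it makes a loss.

AVC = 80 - 24y + 2y^2; minimized at y = 6, giving min AVC = €8. That is the shutdown price.
ATC = 196/y + 80 - 24y + 2y^2. Setting dATC/dy = −196/y^2 − 24 + 4y = 0 gives y = 7 (since 4·7^3 − 24·7^2 = 196).
min ATC = 196/7 + 80 − 24·7 + 2·7^2 = €38. That is the break-even price.
Between these two prices the firm operates at a loss; above €38 it earns a profit.

Shutdown price = €8; break-even price = €38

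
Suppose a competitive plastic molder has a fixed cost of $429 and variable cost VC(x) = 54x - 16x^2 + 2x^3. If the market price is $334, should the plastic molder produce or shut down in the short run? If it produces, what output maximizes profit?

Variable cost is VC = 54x - 16x^2 + 2x^3, so AVC = VC/x = 54 - 16x + 2x^2 and MC = dTC/dx = 54 - 32x + 6x^2.
AVC is minimized where dAVC/dx = -16 + 4x = 0, at x = 4; min AVC = 54 - 16·4 + 2·4^2 = $22.
P = $334 exceeds min AVC = $22, so the firm stays open.
P = MC gives -280 - 32x + 6x^2 = 0, with roots -14/3 and 10. Take the larger (rising MC): x* = 10.
Check: AVC at x = 10 is $94 ≤ P, so revenue covers variable cost.
Profit = P·x − TC = 334·10 − 1369 = $1971.

Produce at x = 10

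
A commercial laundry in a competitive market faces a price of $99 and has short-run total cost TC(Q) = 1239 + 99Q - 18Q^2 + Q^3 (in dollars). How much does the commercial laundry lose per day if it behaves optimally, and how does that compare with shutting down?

AVC = 99 - 18Q + Q^2 has its minimum $18 at Q = 9; price $99 clears that bar, so the firm operates.
With MC = 99 - 36Q + 3Q^2, P = MC on the upward-sloping part at Q* = 12.
TR = 99·12 = 1188. TC = 1239 + 324 = 1563. Profit = 1188 − 1563 = -$375.
That loss of $375 beats the $1239 the firm would lose by shutting down; producing recovers $864 of fixed cost.

Profit = -$375 at Q = 12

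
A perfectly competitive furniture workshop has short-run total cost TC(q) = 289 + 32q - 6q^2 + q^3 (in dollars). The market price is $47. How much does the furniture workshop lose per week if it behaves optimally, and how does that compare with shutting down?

AVC = 32 - 6q + q^2; min AVC = $23 at q = 3. Since P = $47 ≥ min AVC, the firm produces.
MC = 32 - 12q + 3q^2. Setting P = MC and taking the root on the rising branch gives q* = 5.
TR = 47·5 = 235. TC = 289 + 135 = 424. Profit = 235 − 424 = -$189.
Shutting down would mean losing the fixed cost of $289, so operating at a loss of $189 is better by $100.

Profit = -$189 at q = 5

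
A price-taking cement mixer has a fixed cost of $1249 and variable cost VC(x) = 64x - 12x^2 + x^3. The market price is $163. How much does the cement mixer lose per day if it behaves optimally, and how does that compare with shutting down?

AVC = 64 - 12x + x^2 has its minimum $28 at x = 6; price $163 clears that bar, so the firm operates.
With MC = 64 - 24x + 3x^2, P = MC on the upward-sloping part at x* = 11.
TR = 163·11 = 1793. TC = 1249 + 583 = 1832. Profit = 1793 − 1832 = -$39.
By producing, the firm covers all variable cost plus $1210 of fixed cost; shutting down would lose the full $1249.

Profit = -$39 at x = 11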